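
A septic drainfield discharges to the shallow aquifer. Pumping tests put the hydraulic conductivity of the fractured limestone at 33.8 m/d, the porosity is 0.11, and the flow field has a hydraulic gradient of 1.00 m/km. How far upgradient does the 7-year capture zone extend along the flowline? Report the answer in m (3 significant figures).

785 m

q = Ki = 33.8 × 0.0010 = 0.03380 m/d
Seepage velocity v = q / n = 0.03380 / 0.11 = 0.3073 m/d
T = 7 yr × 365 = 2555 d
L = v × T = 0.3073 × 2555 = 785.1 m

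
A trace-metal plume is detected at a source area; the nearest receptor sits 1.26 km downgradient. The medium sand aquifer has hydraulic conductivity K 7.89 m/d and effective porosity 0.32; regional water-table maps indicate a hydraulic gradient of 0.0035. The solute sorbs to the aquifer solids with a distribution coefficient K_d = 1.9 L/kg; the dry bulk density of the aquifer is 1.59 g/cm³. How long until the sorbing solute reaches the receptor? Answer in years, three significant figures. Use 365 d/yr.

q = Ki = 7.89 × 0.0035 = 0.02762 m/d
Average linear velocity = 0.02762 / 0.32 = 0.08630 m/d
Retardation R = 1 + ρ_b·K_d/n = 1 + 1.59×1.9/0.32 = 10.44
Contaminant velocity v_c = v/R = 0.08630/10.44 = 0.008265 m/d
L = 1.26 km = 1260 m
t = L/v_c = 1260/0.008265 = 152400 d
   = 152400/365 = 418 yr

418 years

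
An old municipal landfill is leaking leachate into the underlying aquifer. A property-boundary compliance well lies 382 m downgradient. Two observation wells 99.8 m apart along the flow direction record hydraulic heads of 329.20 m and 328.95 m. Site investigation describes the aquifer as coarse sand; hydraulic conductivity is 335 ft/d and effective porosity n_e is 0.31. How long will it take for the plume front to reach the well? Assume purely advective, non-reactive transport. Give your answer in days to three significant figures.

463 days

Hydraulic gradient i = (329.20 − 328.95) / 99.8 = 0.25 / 99.8 = 0.002505
K = 335 ft/d × 0.3048 = 102.1 m/d
Darcy flux q = K·i = 102.1 × 0.002505 = 0.2558 m/d
Average linear velocity = 0.2558 / 0.31 = 0.8251 m/d
t = L / v = 382 / 0.8251 = 463.0 d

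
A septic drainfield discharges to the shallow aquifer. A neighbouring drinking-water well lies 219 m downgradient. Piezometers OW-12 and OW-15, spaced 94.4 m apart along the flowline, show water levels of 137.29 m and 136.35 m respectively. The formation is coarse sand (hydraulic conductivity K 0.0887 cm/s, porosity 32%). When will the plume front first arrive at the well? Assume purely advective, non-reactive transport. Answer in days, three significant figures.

91.8 days

Hydraulic gradient i = (137.29 − 136.35) / 94.4 = 0.94 / 94.4 = 0.009958
K = 0.0887 cm/s × 864 = 76.64 m/d
Specific discharge q = 76.64 × 0.009958 = 0.7631 m/d
v_s = q/n_e = 0.7631/0.32 = 2.385 m/d
t = L / v = 219 / 2.385 = 91.83 d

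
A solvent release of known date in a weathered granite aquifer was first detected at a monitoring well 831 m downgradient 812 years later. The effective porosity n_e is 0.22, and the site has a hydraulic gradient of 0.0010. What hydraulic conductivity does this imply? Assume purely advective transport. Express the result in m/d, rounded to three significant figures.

t = 812 years = 296400 d
v = L / t = 831 / 296400 = 0.002804 m/d
K = v · n / i = 0.002804 × 0.22 / 0.0010 = 0.617 m/d

0.617 m/d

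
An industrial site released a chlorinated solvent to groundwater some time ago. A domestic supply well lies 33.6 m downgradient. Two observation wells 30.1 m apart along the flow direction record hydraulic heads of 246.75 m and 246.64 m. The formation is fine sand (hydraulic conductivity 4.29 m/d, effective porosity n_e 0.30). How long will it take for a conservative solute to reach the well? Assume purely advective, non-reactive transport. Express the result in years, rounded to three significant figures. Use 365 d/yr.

1.76 years

Hydraulic gradient i = (246.75 − 246.64) / 30.1 = 0.11 / 30.1 = 0.003654
Darcy flux q = K·i = 4.29 × 0.003654 = 0.01568 m/d
v = Ki/n = 4.29·0.003654/0.30 = 0.05226 m/d
t = L / v = 33.6 / 0.05226 = 642.9 d
   = 642.9 / 365 = 1.76 yr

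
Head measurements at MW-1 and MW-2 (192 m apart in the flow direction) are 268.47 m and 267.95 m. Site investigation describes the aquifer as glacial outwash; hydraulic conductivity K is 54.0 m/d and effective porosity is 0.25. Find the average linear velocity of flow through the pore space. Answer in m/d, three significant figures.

0.585 m/d

Hydraulic gradient i = (268.47 − 267.95) / 192 = 0.52 / 192 = 0.002708
q = Ki = 54.0 × 0.002708 = 0.1463 m/d
v_s = q/n_e = 0.1463/0.25 = 0.5850 m/d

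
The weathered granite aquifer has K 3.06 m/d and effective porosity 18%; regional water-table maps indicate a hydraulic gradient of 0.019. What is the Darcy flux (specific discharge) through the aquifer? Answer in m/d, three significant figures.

q = Ki = 3.06 × 0.019 = 0.05814 m/d

0.0581 m/d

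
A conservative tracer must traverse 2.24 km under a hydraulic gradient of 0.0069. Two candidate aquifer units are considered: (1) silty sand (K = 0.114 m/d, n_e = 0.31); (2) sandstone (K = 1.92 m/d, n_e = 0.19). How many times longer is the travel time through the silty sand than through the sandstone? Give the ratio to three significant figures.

27.5

Unit 1 (silty sand): v = 0.114×0.0069/0.31 = 0.002537 m/d, t = 2240/0.002537 = 882800 d
Unit 2 (sandstone): v = 1.92×0.0069/0.19 = 0.06973 m/d, t = 2240/0.06973 = 32130 d
t(silty sand) / t(sandstone) = 882800/32130 = 27.5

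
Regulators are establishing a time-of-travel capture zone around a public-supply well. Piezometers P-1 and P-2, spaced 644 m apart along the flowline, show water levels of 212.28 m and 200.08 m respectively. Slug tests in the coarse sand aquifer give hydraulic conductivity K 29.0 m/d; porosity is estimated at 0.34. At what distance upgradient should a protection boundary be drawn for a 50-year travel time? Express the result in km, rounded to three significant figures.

Hydraulic gradient i = (212.28 − 200.08) / 644 = 12.20 / 644 = 0.01894
Specific discharge q = 29.0 × 0.01894 = 0.5494 m/d
v_s = q/n_e = 0.5494/0.34 = 1.616 m/d
T = 50 yr × 365 = 18250 d
L = v × T = 1.616 × 18250 = 29490 m
   = 29.5 km

29.5 km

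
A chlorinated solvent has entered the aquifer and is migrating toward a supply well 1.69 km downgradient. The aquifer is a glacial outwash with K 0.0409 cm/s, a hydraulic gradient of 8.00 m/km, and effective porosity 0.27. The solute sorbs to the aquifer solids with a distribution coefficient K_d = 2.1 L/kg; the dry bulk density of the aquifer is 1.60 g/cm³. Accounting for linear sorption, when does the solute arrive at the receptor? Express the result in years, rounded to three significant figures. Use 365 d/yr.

59.5 years

K = 0.0409 cm/s × 864 = 35.34 m/d
Darcy flux q = K·i = 35.34 × 0.0080 = 0.2827 m/d
Average linear velocity = 0.2827 / 0.27 = 1.047 m/d
Retardation R = 1 + ρ_b·K_d/n = 1 + 1.60×2.1/0.27 = 13.44
Contaminant velocity v_c = v/R = 1.047/13.44 = 0.07788 m/d
L = 1.69 km = 1690 m
t = L/v_c = 1690/0.07788 = 21700 d
   = 21700/365 = 59.5 yr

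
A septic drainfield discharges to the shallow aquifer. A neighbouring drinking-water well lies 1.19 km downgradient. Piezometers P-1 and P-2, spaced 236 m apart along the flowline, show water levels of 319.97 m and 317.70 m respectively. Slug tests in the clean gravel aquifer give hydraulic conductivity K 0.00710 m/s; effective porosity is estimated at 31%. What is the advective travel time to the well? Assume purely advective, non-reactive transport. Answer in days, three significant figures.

62.5 days

Hydraulic gradient i = (319.97 − 317.70) / 236 = 2.27 / 236 = 0.009619
K = 0.00710 m/s × 86400 s/d = 613.4 m/d
q = Ki = 613.4 × 0.009619 = 5.900 m/d
v_s = q/n_e = 5.900/0.31 = 19.03 m/d
L = 1.19 km = 1190 m
t = L / v = 1190 / 19.03 = 62.52 d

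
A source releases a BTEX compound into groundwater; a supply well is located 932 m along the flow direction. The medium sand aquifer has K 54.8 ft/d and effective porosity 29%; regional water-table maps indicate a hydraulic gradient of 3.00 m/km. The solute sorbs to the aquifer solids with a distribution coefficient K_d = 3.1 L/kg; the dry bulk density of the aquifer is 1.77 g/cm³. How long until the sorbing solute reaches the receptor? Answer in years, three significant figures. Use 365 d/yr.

K = 54.8 ft/d × 0.3048 = 16.70 m/d
Specific discharge q = 16.70 × 0.0030 = 0.05011 m/d
Average linear velocity = 0.05011 / 0.29 = 0.1728 m/d
Retardation R = 1 + ρ_b·K_d/n = 1 + 1.77×3.1/0.29 = 19.92
Contaminant velocity v_c = v/R = 0.1728/19.92 = 0.008674 m/d
t = L/v_c = 932/0.008674 = 107400 d
   = 107400/365 = 294 yr

294 years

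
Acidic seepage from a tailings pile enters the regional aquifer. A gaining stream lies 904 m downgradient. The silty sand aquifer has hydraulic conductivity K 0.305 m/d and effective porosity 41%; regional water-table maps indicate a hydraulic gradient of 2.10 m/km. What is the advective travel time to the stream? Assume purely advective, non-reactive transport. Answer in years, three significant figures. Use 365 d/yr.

1590 years

Specific discharge q = 0.305 × 0.0021 = 6.405e-4 m/d
Average linear velocity = 6.405e-4 / 0.41 = 0.001562 m/d
t = L / v = 904 / 0.001562 = 578700 d
   = 578700 / 365 = 1590 yr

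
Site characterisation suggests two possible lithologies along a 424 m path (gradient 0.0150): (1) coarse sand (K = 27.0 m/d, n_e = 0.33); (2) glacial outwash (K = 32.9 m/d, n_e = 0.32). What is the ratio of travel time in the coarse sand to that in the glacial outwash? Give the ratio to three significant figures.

1.26

Unit 1 (coarse sand): v = 27.0×0.015/0.33 = 1.227 m/d, t = 424/1.227 = 345.5 d
Unit 2 (glacial outwash): v = 32.9×0.015/0.32 = 1.542 m/d, t = 424/1.542 = 274.9 d
t(coarse sand) / t(glacial outwash) = 345.5/274.9 = 1.26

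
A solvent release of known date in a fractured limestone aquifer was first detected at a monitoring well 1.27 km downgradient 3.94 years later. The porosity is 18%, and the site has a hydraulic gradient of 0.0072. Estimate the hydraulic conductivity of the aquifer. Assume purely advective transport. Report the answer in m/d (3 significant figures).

22.1 m/d

t = 3.94 years = 1438 d
L = 1.27 km = 1270 m
v = L / t = 1270 / 1438 = 0.8831 m/d
K = v · n / i = 0.8831 × 0.18 / 0.0072 = 22.1 m/d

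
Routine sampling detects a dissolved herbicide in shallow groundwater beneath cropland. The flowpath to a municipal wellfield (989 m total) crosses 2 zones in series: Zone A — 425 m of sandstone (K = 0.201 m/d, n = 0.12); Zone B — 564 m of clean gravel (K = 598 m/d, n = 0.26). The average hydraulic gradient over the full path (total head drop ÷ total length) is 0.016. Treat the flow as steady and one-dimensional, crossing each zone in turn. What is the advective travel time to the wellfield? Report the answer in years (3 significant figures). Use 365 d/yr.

Continuity: the same q passes through each zone, so ΔH = q·Σ(L_j/K_j) — the zones act as resistances in series.
Σ(L/K) = 425/0.201 + 564/598 = 2114 + 0.9431 = 2115 d
K_eq = L_total / Σ(L/K) = 989 / 2115 = 0.4675 m/d
q = K_eq · i = 0.4675 × 0.016 = 0.007480 m/d (same in every zone)
Zone A: v = q/n = 0.007480/0.12 = 0.06234 m/d → t_A = 425/0.06234 = 6818 d
Zone B: v = q/n = 0.007480/0.26 = 0.02877 m/d → t_B = 564/0.02877 = 19600 d
Total t = 6818 + 19600 = 26420 d
   = 26420 / 365 = 72.4 yr

72.4 years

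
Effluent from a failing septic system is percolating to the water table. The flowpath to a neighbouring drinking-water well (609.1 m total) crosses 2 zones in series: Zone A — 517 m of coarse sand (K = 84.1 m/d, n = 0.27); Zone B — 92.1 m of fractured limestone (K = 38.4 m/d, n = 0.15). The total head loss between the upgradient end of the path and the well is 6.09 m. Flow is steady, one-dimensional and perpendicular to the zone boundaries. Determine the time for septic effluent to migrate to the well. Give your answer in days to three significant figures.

215 days

Continuity: the same q passes through each zone, so ΔH = q·Σ(L_j/K_j) — the zones act as resistances in series.
Σ(L/K) = 517/84.1 + 92.1/38.4 = 6.147 + 2.398 = 8.546 d
q = ΔH / Σ(L/K) = 6.09 / 8.546 = 0.7126 m/d (same in every zone)
Zone A: v = q/n = 0.7126/0.27 = 2.639 m/d → t_A = 517/2.639 = 195.9 d
Zone B: v = q/n = 0.7126/0.15 = 4.751 m/d → t_B = 92.1/4.751 = 19.39 d
Total t = 195.9 + 19.39 = 215.3 d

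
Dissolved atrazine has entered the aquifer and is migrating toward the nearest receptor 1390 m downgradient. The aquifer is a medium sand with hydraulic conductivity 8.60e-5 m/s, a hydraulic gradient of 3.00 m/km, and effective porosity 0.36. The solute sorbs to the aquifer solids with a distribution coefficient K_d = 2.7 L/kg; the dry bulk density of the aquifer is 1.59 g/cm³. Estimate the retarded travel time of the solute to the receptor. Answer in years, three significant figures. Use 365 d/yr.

K = 8.60e-5 m/s × 86400 s/d = 7.430 m/d
q = Ki = 7.430 × 0.0030 = 0.02229 m/d
Seepage velocity v = q / n = 0.02229 / 0.36 = 0.06192 m/d
Retardation R = 1 + ρ_b·K_d/n = 1 + 1.59×2.7/0.36 = 12.93
Contaminant velocity v_c = v/R = 0.06192/12.93 = 0.004791 m/d
t = L/v_c = 1390/0.004791 = 290100 d
   = 290100/365 = 795 yr

795 years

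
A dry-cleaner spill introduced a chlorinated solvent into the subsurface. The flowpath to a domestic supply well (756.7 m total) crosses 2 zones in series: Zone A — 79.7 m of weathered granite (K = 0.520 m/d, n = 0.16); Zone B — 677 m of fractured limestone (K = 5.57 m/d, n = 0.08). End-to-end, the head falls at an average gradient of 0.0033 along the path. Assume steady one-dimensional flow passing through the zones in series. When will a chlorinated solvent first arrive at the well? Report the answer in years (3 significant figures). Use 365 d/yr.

20.2 years

Steady 1-D flow in series ⇒ the Darcy flux q is identical in every zone and the zone head losses add (resistances L/K in series).
Σ(L/K) = 79.7/0.520 + 677/5.57 = 153.3 + 121.5 = 274.8 d
K_eq = L_total / Σ(L/K) = 756.7 / 274.8 = 2.754 m/d
q = K_eq · i = 2.754 × 0.0033 = 0.009087 m/d (same in every zone)
Zone A: v = q/n = 0.009087/0.16 = 0.05679 m/d → t_A = 79.7/0.05679 = 1403 d
Zone B: v = q/n = 0.009087/0.08 = 0.1136 m/d → t_B = 677/0.1136 = 5960 d
Total t = 1403 + 5960 = 7364 d
   = 7364 / 365 = 20.2 yr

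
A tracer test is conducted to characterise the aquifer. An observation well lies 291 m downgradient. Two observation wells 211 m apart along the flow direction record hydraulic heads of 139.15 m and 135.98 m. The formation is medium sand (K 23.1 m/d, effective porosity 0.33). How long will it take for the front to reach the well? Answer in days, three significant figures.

277 days

Hydraulic gradient i = (139.15 − 135.98) / 211 = 3.17 / 211 = 0.01502
Specific discharge q = 23.1 × 0.01502 = 0.3470 m/d
Seepage velocity v = q / n = 0.3470 / 0.33 = 1.052 m/d
t = L / v = 291 / 1.052 = 276.7 d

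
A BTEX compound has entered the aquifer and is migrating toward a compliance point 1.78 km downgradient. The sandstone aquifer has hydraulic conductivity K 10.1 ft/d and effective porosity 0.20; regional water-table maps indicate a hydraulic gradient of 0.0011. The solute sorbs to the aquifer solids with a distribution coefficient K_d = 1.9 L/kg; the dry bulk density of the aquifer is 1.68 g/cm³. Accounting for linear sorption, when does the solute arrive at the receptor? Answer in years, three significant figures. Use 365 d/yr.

K = 10.1 ft/d × 0.3048 = 3.078 m/d
Darcy flux q = K·i = 3.078 × 0.0011 = 0.003386 m/d
v_s = q/n_e = 0.003386/0.20 = 0.01693 m/d
Retardation R = 1 + ρ_b·K_d/n = 1 + 1.68×1.9/0.20 = 16.96
Contaminant velocity v_c = v/R = 0.01693/16.96 = 9.983e-4 m/d
L = 1.78 km = 1780 m
t = L/v_c = 1780/9.983e-4 = 1.783e6 d
   = 1.783e6/365 = 4880 yr

4880 years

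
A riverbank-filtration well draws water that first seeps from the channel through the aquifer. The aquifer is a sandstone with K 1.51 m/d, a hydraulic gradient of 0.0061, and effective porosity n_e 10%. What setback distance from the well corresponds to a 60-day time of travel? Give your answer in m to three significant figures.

Specific discharge q = 1.51 × 0.0061 = 0.009211 m/d
Seepage velocity v = q / n = 0.009211 / 0.10 = 0.09211 m/d
L = v × T = 0.09211 × 60 = 5.527 m

5.53 m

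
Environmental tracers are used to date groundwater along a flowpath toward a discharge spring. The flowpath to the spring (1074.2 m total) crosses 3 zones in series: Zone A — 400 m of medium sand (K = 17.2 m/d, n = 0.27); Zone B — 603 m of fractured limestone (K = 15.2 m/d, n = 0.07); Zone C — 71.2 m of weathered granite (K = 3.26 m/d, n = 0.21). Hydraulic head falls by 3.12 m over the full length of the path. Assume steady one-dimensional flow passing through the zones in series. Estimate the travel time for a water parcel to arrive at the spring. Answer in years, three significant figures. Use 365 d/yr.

Steady 1-D flow in series ⇒ the Darcy flux q is identical in every zone and the zone head losses add (resistances L/K in series).
Σ(L/K) = 400/17.2 + 603/15.2 + 71.2/3.26 = 23.26 + 39.67 + 21.84 = 84.77 d
q = ΔH / Σ(L/K) = 3.12 / 84.77 = 0.03681 m/d (same in every zone)
Zone A: v = q/n = 0.03681/0.27 = 0.1363 m/d → t_A = 400/0.1363 = 2934 d
Zone B: v = q/n = 0.03681/0.07 = 0.5258 m/d → t_B = 603/0.5258 = 1147 d
Zone C: v = q/n = 0.03681/0.21 = 0.1753 m/d → t_C = 71.2/0.1753 = 406.2 d
Total t = 2934 + 1147 + 406.2 = 4487 d
   = 4487 / 365 = 12.3 yr

12.3 years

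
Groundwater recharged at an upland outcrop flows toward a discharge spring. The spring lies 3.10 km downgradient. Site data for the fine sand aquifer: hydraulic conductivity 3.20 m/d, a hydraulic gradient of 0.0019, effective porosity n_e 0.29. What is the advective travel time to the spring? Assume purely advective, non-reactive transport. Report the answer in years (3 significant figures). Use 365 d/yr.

Specific discharge q = 3.20 × 0.0019 = 0.006080 m/d
Seepage velocity v = q / n = 0.006080 / 0.29 = 0.02097 m/d
L = 3.10 km = 3100 m
t = L / v = 3100 / 0.02097 = 147900 d
   = 147900 / 365 = 405 yr

405 years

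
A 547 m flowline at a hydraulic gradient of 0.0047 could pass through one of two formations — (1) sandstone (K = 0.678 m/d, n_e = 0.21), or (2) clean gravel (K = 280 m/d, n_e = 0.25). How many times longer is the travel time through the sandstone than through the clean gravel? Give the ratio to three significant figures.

347

Unit 1 (sandstone): v = 0.678×0.0047/0.21 = 0.01517 m/d, t = 547/0.01517 = 36050 d
Unit 2 (clean gravel): v = 280×0.0047/0.25 = 5.264 m/d, t = 547/5.264 = 103.9 d
t(sandstone) / t(clean gravel) = 36050/103.9 = 347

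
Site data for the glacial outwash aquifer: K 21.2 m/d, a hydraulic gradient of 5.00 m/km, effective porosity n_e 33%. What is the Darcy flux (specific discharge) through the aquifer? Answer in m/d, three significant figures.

Darcy flux q = K·i = 21.2 × 0.0050 = 0.1060 m/d

0.106 m/d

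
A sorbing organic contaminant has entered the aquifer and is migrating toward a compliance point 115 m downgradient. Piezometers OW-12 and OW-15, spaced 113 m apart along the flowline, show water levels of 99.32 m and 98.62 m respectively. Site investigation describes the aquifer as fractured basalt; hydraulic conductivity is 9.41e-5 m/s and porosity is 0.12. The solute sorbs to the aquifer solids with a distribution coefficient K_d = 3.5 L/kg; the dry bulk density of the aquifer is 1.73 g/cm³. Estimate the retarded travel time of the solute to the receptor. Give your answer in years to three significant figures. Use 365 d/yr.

Hydraulic gradient i = (99.32 − 98.62) / 113 = 0.70 / 113 = 0.006195
K = 9.41e-5 m/s × 86400 s/d = 8.130 m/d
q = Ki = 8.130 × 0.006195 = 0.05036 m/d
Average linear velocity = 0.05036 / 0.12 = 0.4197 m/d
Retardation R = 1 + ρ_b·K_d/n = 1 + 1.73×3.5/0.12 = 51.46
Contaminant velocity v_c = v/R = 0.4197/51.46 = 0.008156 m/d
t = L/v_c = 115/0.008156 = 14100 d
   = 14100/365 = 38.6 yr

38.6 years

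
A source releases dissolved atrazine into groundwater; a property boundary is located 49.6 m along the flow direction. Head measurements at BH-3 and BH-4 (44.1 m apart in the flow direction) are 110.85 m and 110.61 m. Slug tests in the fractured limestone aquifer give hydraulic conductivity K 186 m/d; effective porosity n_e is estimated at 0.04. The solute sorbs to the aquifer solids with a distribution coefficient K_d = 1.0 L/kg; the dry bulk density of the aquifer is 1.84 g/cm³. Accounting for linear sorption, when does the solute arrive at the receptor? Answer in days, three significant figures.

Hydraulic gradient i = (110.85 − 110.61) / 44.1 = 0.24 / 44.1 = 0.005442
q = Ki = 186 × 0.005442 = 1.012 m/d
v_s = q/n_e = 1.012/0.04 = 25.31 m/d
Retardation R = 1 + ρ_b·K_d/n = 1 + 1.84×1.0/0.04 = 47.00
Contaminant velocity v_c = v/R = 25.31/47.00 = 0.5384 m/d
t = L/v_c = 49.6/0.5384 = 92.12 d

92.1 days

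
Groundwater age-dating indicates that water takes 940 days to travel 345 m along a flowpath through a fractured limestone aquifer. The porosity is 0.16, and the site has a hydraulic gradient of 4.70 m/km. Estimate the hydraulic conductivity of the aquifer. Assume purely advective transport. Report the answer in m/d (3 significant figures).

12.5 m/d

v = L / t = 345 / 940 = 0.3670 m/d
K = v · n / i = 0.3670 × 0.16 / 0.0047 = 12.5 m/d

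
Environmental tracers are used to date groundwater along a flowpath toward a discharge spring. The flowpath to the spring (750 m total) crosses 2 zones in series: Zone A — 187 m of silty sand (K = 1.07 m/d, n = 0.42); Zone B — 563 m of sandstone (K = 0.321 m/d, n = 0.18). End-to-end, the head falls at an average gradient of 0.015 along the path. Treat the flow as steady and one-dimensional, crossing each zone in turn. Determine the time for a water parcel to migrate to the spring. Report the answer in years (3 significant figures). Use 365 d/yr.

For zones in series the flux q is common to all zones; the equivalent conductivity is the harmonic (thickness-weighted) mean, K_eq = L_total / Σ(L_j/K_j).
Σ(L/K) = 187/1.07 + 563/0.321 = 174.8 + 1754 = 1929 d
K_eq = L_total / Σ(L/K) = 750 / 1929 = 0.3889 m/d
q = K_eq · i = 0.3889 × 0.015 = 0.005833 m/d (same in every zone)
Zone A: v = q/n = 0.005833/0.42 = 0.01389 m/d → t_A = 187/0.01389 = 13460 d
Zone B: v = q/n = 0.005833/0.18 = 0.03241 m/d → t_B = 563/0.03241 = 17370 d
Total t = 13460 + 17370 = 30840 d
   = 30840 / 365 = 84.5 yr

84.5 years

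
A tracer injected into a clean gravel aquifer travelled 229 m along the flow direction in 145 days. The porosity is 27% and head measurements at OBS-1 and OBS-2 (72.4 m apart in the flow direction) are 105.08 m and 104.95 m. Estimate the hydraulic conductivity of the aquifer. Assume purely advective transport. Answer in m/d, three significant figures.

Hydraulic gradient i = (105.08 − 104.95) / 72.4 = 0.13 / 72.4 = 0.001796
v = L / t = 229 / 145 = 1.579 m/d
K = v · n / i = 1.579 × 0.27 / 0.001796 = 237 m/d

237 m/d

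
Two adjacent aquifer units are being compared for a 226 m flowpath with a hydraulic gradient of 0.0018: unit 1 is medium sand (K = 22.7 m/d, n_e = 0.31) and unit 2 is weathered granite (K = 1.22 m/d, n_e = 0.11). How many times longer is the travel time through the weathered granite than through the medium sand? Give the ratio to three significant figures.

Unit 1 (medium sand): v = 22.7×0.0018/0.31 = 0.1318 m/d, t = 226/0.1318 = 1715 d
Unit 2 (weathered granite): v = 1.22×0.0018/0.11 = 0.01996 m/d, t = 226/0.01996 = 11320 d
t(weathered granite) / t(medium sand) = 11320/1715 = 6.60

6.60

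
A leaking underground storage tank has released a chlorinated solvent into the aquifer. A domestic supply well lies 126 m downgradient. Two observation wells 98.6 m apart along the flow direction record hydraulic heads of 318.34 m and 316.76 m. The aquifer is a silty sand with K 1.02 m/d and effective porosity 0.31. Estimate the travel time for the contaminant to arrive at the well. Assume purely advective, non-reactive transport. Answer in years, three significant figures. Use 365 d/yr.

Hydraulic gradient i = (318.34 − 316.76) / 98.6 = 1.58 / 98.6 = 0.01602
Darcy flux q = K·i = 1.02 × 0.01602 = 0.01634 m/d
v = Ki/n = 1.02·0.01602/0.31 = 0.05273 m/d
t = L / v = 126 / 0.05273 = 2390 d
   = 2390 / 365 = 6.55 yr

6.55 years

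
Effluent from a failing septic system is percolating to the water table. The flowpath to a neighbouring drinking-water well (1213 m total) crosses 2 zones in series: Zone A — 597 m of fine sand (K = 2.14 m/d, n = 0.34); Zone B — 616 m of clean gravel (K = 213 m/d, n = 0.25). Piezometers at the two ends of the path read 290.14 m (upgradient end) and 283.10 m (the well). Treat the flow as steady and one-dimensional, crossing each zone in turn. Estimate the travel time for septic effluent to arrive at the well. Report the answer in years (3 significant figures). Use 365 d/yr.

Total head drop ΔH = 290.14 − 283.10 = 7.04 m
Steady 1-D flow in series ⇒ the Darcy flux q is identical in every zone and the zone head losses add (resistances L/K in series).
Σ(L/K) = 597/2.14 + 616/213 = 279.0 + 2.892 = 281.9 d
q = ΔH / Σ(L/K) = 7.04 / 281.9 = 0.02498 m/d (same in every zone)
Zone A: v = q/n = 0.02498/0.34 = 0.07346 m/d → t_A = 597/0.07346 = 8127 d
Zone B: v = q/n = 0.02498/0.25 = 0.09991 m/d → t_B = 616/0.09991 = 6166 d
Total t = 8127 + 6166 = 14290 d
   = 14290 / 365 = 39.2 yr

39.2 years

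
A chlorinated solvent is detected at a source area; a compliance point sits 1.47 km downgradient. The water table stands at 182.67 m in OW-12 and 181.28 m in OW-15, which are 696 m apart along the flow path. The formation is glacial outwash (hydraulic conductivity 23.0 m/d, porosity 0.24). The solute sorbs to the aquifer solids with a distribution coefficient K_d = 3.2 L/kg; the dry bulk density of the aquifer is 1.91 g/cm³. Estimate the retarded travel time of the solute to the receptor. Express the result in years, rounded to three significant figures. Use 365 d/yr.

Hydraulic gradient i = (182.67 − 181.28) / 696 = 1.39 / 696 = 0.001997
q = Ki = 23.0 × 0.001997 = 0.04593 m/d
Seepage velocity v = q / n = 0.04593 / 0.24 = 0.1914 m/d
Retardation R = 1 + ρ_b·K_d/n = 1 + 1.91×3.2/0.24 = 26.47
Contaminant velocity v_c = v/R = 0.1914/26.47 = 0.007231 m/d
L = 1.47 km = 1470 m
t = L/v_c = 1470/0.007231 = 203300 d
   = 203300/365 = 557 yr

557 years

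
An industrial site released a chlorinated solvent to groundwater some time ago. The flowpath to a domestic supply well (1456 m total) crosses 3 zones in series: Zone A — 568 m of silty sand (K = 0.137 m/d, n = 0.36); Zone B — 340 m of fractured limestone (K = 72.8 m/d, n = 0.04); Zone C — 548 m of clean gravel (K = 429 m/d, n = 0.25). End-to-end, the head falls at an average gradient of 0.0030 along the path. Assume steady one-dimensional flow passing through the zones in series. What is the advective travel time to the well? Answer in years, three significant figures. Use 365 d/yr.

Steady 1-D flow in series ⇒ the Darcy flux q is identical in every zone and the zone head losses add (resistances L/K in series).
Σ(L/K) = 568/0.137 + 340/72.8 + 548/429 = 4146 + 4.670 + 1.277 = 4152 d
K_eq = L_total / Σ(L/K) = 1456 / 4152 = 0.3507 m/d
q = K_eq · i = 0.3507 × 0.0030 = 0.001052 m/d (same in every zone)
Zone A: v = q/n = 0.001052/0.36 = 0.002922 m/d → t_A = 568/0.002922 = 194400 d
Zone B: v = q/n = 0.001052/0.04 = 0.02630 m/d → t_B = 340/0.02630 = 12930 d
Zone C: v = q/n = 0.001052/0.25 = 0.004208 m/d → t_C = 548/0.004208 = 130200 d
Total t = 194400 + 12930 + 130200 = 337500 d
   = 337500 / 365 = 925 yr

925 years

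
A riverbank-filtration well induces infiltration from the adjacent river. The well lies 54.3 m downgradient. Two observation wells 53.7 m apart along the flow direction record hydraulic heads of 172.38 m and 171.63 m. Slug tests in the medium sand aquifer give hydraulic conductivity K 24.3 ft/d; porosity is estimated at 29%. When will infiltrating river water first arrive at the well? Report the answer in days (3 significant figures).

Hydraulic gradient i = (172.38 − 171.63) / 53.7 = 0.75 / 53.7 = 0.01397
K = 24.3 ft/d × 0.3048 = 7.407 m/d
Specific discharge q = 7.407 × 0.01397 = 0.1034 m/d
v_s = q/n_e = 0.1034/0.29 = 0.3567 m/d
t = L / v = 54.3 / 0.3567 = 152.2 d

152 days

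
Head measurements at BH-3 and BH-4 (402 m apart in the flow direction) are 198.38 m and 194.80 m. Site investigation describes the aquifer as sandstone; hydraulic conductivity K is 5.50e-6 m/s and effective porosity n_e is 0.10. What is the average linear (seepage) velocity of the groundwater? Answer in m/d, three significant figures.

0.0423 m/d

Hydraulic gradient i = (198.38 − 194.80) / 402 = 3.58 / 402 = 0.008905
K = 5.50e-6 m/s × 86400 s/d = 0.4752 m/d
Darcy flux q = K·i = 0.4752 × 0.008905 = 0.004232 m/d
v_s = q/n_e = 0.004232/0.10 = 0.04232 m/d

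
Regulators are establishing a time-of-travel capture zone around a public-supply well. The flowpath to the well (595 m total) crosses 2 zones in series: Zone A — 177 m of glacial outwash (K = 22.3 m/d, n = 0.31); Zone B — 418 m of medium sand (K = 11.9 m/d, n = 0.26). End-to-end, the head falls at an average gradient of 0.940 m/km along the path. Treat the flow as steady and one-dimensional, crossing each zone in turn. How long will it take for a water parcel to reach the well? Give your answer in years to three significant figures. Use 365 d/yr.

For zones in series the flux q is common to all zones; the equivalent conductivity is the harmonic (thickness-weighted) mean, K_eq = L_total / Σ(L_j/K_j).
Σ(L/K) = 177/22.3 + 418/11.9 = 7.937 + 35.13 = 43.06 d
K_eq = L_total / Σ(L/K) = 595 / 43.06 = 13.82 m/d
q = K_eq · i = 13.82 × 9.4e-4 = 0.01299 m/d (same in every zone)
Zone A: v = q/n = 0.01299/0.31 = 0.04190 m/d → t_A = 177/0.04190 = 4225 d
Zone B: v = q/n = 0.01299/0.26 = 0.04995 m/d → t_B = 418/0.04995 = 8368 d
Total t = 4225 + 8368 = 12590 d
   = 12590 / 365 = 34.5 yr

34.5 years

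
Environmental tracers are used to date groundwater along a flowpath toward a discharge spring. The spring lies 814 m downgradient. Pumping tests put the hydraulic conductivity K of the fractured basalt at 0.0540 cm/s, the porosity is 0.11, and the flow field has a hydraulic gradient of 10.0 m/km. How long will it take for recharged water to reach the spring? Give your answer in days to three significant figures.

192 days

K = 0.0540 cm/s × 864 = 46.66 m/d
q = Ki = 46.66 × 0.010 = 0.4666 m/d
v_s = q/n_e = 0.4666/0.11 = 4.241 m/d
t = L / v = 814 / 4.241 = 191.9 d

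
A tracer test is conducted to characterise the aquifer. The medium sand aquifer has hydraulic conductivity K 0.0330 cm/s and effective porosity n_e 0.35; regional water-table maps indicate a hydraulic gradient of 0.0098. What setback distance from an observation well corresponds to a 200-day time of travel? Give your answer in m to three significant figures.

160 m

K = 0.0330 cm/s × 864 = 28.51 m/d
Specific discharge q = 28.51 × 0.0098 = 0.2794 m/d
Seepage velocity v = q / n = 0.2794 / 0.35 = 0.7983 m/d
L = v × T = 0.7983 × 200 = 159.7 m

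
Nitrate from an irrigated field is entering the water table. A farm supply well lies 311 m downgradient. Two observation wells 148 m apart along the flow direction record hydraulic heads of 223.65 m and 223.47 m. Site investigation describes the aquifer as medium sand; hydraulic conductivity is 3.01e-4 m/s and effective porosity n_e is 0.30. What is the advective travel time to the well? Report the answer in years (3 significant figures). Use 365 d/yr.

8.08 years

Hydraulic gradient i = (223.65 − 223.47) / 148 = 0.18 / 148 = 0.001216
K = 3.01e-4 m/s × 86400 s/d = 26.01 m/d
Specific discharge q = 26.01 × 0.001216 = 0.03163 m/d
v = Ki/n = 26.01·0.001216/0.30 = 0.1054 m/d
t = L / v = 311 / 0.1054 = 2950 d
   = 2950 / 365 = 8.08 yr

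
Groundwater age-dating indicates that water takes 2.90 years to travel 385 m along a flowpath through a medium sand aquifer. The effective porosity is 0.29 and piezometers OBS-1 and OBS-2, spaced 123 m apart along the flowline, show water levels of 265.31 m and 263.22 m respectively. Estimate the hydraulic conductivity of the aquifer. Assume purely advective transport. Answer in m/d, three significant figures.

Hydraulic gradient i = (265.31 − 263.22) / 123 = 2.09 / 123 = 0.01699
t = 2.90 years = 1059 d
v = L / t = 385 / 1059 = 0.3637 m/d
K = v · n / i = 0.3637 × 0.29 / 0.01699 = 6.21 m/d

6.21 m/d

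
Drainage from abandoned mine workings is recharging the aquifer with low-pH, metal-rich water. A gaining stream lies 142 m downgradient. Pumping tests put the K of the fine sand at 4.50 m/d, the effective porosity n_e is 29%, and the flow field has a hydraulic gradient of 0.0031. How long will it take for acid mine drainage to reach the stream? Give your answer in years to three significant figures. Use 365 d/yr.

8.09 years

q = Ki = 4.50 × 0.0031 = 0.01395 m/d
Seepage velocity v = q / n = 0.01395 / 0.29 = 0.04810 m/d
t = L / v = 142 / 0.04810 = 2952 d
   = 2952 / 365 = 8.09 yr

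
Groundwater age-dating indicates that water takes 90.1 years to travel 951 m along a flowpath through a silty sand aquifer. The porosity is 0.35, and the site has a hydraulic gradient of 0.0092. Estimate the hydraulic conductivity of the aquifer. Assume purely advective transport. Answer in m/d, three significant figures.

1.10 m/d

t = 90.1 years = 32890 d
v = L / t = 951 / 32890 = 0.02892 m/d
K = v · n / i = 0.02892 × 0.35 / 0.0092 = 1.10 m/d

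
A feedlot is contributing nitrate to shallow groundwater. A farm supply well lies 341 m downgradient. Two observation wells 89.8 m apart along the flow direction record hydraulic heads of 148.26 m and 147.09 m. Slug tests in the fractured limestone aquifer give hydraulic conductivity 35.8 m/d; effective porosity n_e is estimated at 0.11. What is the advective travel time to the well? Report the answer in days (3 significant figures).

80.4 days

Hydraulic gradient i = (148.26 − 147.09) / 89.8 = 1.17 / 89.8 = 0.01303
Specific discharge q = 35.8 × 0.01303 = 0.4664 m/d
Average linear velocity = 0.4664 / 0.11 = 4.240 m/d
t = L / v = 341 / 4.240 = 80.42 d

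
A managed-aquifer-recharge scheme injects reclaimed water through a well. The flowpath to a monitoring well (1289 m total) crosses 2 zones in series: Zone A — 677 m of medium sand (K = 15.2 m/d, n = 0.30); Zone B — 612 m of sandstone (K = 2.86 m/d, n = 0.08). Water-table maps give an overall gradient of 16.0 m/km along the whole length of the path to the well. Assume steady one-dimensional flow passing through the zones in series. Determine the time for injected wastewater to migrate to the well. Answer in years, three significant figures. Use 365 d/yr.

8.66 years

For zones in series the flux q is common to all zones; the equivalent conductivity is the harmonic (thickness-weighted) mean, K_eq = L_total / Σ(L_j/K_j).
Σ(L/K) = 677/15.2 + 612/2.86 = 44.54 + 214.0 = 258.5 d
K_eq = L_total / Σ(L/K) = 1289 / 258.5 = 4.986 m/d
q = K_eq · i = 4.986 × 0.016 = 0.07978 m/d (same in every zone)
Zone A: v = q/n = 0.07978/0.30 = 0.2659 m/d → t_A = 677/0.2659 = 2546 d
Zone B: v = q/n = 0.07978/0.08 = 0.9972 m/d → t_B = 612/0.9972 = 613.7 d
Total t = 2546 + 613.7 = 3160 d
   = 3160 / 365 = 8.66 yr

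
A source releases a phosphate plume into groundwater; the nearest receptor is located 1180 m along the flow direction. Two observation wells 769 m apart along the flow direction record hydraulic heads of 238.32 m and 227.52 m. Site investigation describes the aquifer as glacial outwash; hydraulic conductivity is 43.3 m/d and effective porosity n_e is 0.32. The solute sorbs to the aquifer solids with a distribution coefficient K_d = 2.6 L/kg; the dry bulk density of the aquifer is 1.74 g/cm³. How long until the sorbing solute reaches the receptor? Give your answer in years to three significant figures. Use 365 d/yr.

25.8 years

Hydraulic gradient i = (238.32 − 227.52) / 769 = 10.80 / 769 = 0.01404
Specific discharge q = 43.3 × 0.01404 = 0.6081 m/d
Average linear velocity = 0.6081 / 0.32 = 1.900 m/d
Retardation R = 1 + ρ_b·K_d/n = 1 + 1.74×2.6/0.32 = 15.14
Contaminant velocity v_c = v/R = 1.900/15.14 = 0.1255 m/d
t = L/v_c = 1180/0.1255 = 9399 d
   = 9399/365 = 25.8 yr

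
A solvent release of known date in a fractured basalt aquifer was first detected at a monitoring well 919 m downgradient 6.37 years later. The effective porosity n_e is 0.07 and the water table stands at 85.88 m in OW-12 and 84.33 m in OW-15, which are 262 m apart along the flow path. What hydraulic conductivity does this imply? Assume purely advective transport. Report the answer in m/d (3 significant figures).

Hydraulic gradient i = (85.88 − 84.33) / 262 = 1.55 / 262 = 0.005916
t = 6.37 years = 2325 d
v = L / t = 919 / 2325 = 0.3953 m/d
K = v · n / i = 0.3953 × 0.07 / 0.005916 = 4.68 m/d

4.68 m/d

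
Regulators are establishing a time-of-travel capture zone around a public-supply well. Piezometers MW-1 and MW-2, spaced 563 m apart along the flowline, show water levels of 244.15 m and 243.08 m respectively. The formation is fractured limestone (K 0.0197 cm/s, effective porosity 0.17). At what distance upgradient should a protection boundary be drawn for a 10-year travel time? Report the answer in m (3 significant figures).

695 m

Hydraulic gradient i = (244.15 − 243.08) / 563 = 1.07 / 563 = 0.001901
K = 0.0197 cm/s × 864 = 17.02 m/d
Specific discharge q = 17.02 × 0.001901 = 0.03235 m/d
v_s = q/n_e = 0.03235/0.17 = 0.1903 m/d
T = 10 yr × 365 = 3650 d
L = v × T = 0.1903 × 3650 = 694.5 m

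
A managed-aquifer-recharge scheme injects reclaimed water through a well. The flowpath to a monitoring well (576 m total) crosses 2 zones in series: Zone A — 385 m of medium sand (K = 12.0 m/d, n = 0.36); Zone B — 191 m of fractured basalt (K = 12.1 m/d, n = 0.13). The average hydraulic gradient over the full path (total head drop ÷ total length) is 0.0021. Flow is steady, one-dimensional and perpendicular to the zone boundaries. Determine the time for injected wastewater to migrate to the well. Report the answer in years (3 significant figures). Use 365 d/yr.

Continuity: the same q passes through each zone, so ΔH = q·Σ(L_j/K_j) — the zones act as resistances in series.
Σ(L/K) = 385/12.0 + 191/12.1 = 32.08 + 15.79 = 47.87 d
K_eq = L_total / Σ(L/K) = 576 / 47.87 = 12.03 m/d
q = K_eq · i = 12.03 × 0.0021 = 0.02527 m/d (same in every zone)
Zone A: v = q/n = 0.02527/0.36 = 0.07019 m/d → t_A = 385/0.07019 = 5485 d
Zone B: v = q/n = 0.02527/0.13 = 0.1944 m/d → t_B = 191/0.1944 = 982.6 d
Total t = 5485 + 982.6 = 6468 d
   = 6468 / 365 = 17.7 yr

17.7 years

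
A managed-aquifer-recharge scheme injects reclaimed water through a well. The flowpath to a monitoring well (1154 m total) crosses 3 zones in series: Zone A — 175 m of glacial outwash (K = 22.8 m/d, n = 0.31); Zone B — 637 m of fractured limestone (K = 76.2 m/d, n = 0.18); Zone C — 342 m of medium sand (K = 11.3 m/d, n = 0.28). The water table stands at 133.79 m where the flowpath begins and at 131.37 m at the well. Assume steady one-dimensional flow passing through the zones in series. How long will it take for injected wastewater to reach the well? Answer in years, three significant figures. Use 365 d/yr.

Total head drop ΔH = 133.79 − 131.37 = 2.42 m
Steady 1-D flow in series ⇒ the Darcy flux q is identical in every zone and the zone head losses add (resistances L/K in series).
Σ(L/K) = 175/22.8 + 637/76.2 + 342/11.3 = 7.675 + 8.360 + 30.27 = 46.30 d
q = ΔH / Σ(L/K) = 2.42 / 46.30 = 0.05227 m/d (same in every zone)
Zone A: v = q/n = 0.05227/0.31 = 0.1686 m/d → t_A = 175/0.1686 = 1038 d
Zone B: v = q/n = 0.05227/0.18 = 0.2904 m/d → t_B = 637/0.2904 = 2194 d
Zone C: v = q/n = 0.05227/0.28 = 0.1867 m/d → t_C = 342/0.1867 = 1832 d
Total t = 1038 + 2194 + 1832 = 5064 d
   = 5064 / 365 = 13.9 yr

13.9 years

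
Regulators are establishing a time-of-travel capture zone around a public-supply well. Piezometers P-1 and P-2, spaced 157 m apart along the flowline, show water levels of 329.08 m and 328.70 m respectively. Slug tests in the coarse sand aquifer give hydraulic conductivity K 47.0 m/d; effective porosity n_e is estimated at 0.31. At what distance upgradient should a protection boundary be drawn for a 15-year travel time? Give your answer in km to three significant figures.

Hydraulic gradient i = (329.08 − 328.70) / 157 = 0.38 / 157 = 0.002420
Darcy flux q = K·i = 47.0 × 0.002420 = 0.1138 m/d
v_s = q/n_e = 0.1138/0.31 = 0.3670 m/d
T = 15 yr × 365 = 5475 d
L = v × T = 0.3670 × 5475 = 2009 m
   = 2.01 km

2.01 km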